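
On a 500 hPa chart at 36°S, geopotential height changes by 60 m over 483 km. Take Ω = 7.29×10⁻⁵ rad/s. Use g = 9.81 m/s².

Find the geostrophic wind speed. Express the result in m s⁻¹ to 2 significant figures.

14 m s⁻¹

Coriolis parameter at 36°S:
f = 2Ω sin φ = 2 × 7.29×10⁻⁵ × sin 36° = 8.57×10⁻⁵ s⁻¹
Height gradient: |∂Z/∂n| = 60 m / 483000 m = 1.24×10⁻⁴
On a pressure surface, geostrophic balance gives V_g = (g/f)|∂Z/∂n|:
V_g = 9.81 × 1.24×10⁻⁴ / 8.57×10⁻⁵ = 14.2 m/s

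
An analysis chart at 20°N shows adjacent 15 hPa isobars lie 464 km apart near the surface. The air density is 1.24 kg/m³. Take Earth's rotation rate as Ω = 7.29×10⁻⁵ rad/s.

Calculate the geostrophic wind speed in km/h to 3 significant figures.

188 km/h

Coriolis parameter at 20°N:
f = 2Ω sin φ = 2 × 7.29×10⁻⁵ × sin 20° = 4.99×10⁻⁵ s⁻¹
Pressure gradient: |∂P/∂n| = 1500 Pa / 464000 m = 3.23×10⁻³ Pa/m
Geostrophic balance (pressure-gradient force = Coriolis force):
V_g = (1/(fρ)) |∂P/∂n| = 3.23×10⁻³ / (4.99×10⁻⁵ × 1.24) = 52.3 m/s
Converting: 52.3 m/s × 3.6 = 188 km/h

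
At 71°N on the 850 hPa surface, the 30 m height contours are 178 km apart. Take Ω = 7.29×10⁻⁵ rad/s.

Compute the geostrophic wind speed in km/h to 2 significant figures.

43 km/h

Coriolis parameter at 71°N:
f = 2Ω sin φ = 2 × 7.29×10⁻⁵ × sin 71° = 1.38×10⁻⁴ s⁻¹
Height gradient: |∂Z/∂n| = 30 m / 178000 m = 1.69×10⁻⁴
On a pressure surface, geostrophic balance gives V_g = (g/f)|∂Z/∂n|:
V_g = 9.81 × 1.69×10⁻⁴ / 1.38×10⁻⁴ = 12.0 m/s
Converting: 12.0 m/s × 3.6 = 43 km/h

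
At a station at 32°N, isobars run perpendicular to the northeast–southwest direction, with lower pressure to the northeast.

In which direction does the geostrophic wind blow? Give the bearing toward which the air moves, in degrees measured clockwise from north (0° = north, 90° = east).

The pressure-gradient force points toward the northeast (bearing 045°).
Geostrophic balance: in the Northern Hemisphere the Coriolis force deflects motion to the right, so the geostrophic wind blows 90° to the right of the pressure-gradient force (low pressure on the left).
Rotating 045° by 90° clockwise gives 135° — the wind blows toward the southeast.

135°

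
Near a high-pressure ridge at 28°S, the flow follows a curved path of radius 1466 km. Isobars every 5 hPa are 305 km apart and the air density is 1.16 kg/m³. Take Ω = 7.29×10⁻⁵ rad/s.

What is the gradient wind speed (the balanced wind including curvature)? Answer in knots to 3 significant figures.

56.5 knots

Coriolis parameter at 28°S:
f = 2Ω sin φ = 2 × 7.29×10⁻⁵ × sin 28° = 6.84×10⁻⁵ s⁻¹
Pressure gradient: |∂P/∂n| = 500 Pa / 305000 m = 1.64×10⁻³ Pa/m
Geostrophic speed: V_g = |∂P/∂n|/(fρ) = 1.64×10⁻³/(6.84×10⁻⁵ × 1.16) = 20.6 m/s
Around a high, pressure-gradient force acts outward with centrifugal, so Coriolis balances both:
fV = (1/ρ)|∂P/∂n| + V²/R  →  V² − fR·V + fR·V_g = 0
With fR = 6.84×10⁻⁵ × 1466×10³ m = 100 m/s:
V = [fR − √((fR)² − 4 fR V_g)]/2 = [100 − √(100² − 4×100×20.6)]/2 = 29.1 m/s
Supergeostrophic (V > V_g = 20.6 m/s), as expected around a high.
Converting: 29.1 m/s × 1.944 = 56.5 knots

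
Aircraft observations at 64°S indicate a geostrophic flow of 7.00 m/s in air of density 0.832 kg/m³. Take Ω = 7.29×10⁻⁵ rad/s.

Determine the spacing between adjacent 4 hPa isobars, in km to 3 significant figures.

524 km

Coriolis parameter at 64°S:
f = 2Ω sin φ = 2 × 7.29×10⁻⁵ × sin 64° = 1.31×10⁻⁴ s⁻¹
Geostrophic balance rearranged: |∂P/∂n| = f ρ V_g
|∂P/∂n| = 1.31×10⁻⁴ × 0.832 × 7.00 = 7.63×10⁻⁴ Pa/m
Isobar spacing: Δn = ΔP/|∂P/∂n| = 400 Pa / 7.63×10⁻⁴ Pa/m = 524108 m ≈ 524 km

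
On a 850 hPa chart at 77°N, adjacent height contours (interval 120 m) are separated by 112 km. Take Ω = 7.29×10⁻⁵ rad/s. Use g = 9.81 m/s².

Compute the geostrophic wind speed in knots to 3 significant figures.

Coriolis parameter at 77°N:
f = 2Ω sin φ = 2 × 7.29×10⁻⁵ × sin 77° = 1.42×10⁻⁴ s⁻¹
Height gradient: |∂Z/∂n| = 120 m / 112000 m = 1.07×10⁻³
On a pressure surface, geostrophic balance gives V_g = (g/f)|∂Z/∂n|:
V_g = 9.81 × 1.07×10⁻³ / 1.42×10⁻⁴ = 74.0 m/s
Converting: 74.0 m/s × 1.944 = 144 knots

144 knots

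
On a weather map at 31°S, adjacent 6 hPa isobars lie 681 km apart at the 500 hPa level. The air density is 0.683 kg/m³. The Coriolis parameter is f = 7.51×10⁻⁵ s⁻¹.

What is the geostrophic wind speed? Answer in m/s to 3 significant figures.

17.2 m/s

Pressure gradient: |∂P/∂n| = 600 Pa / 681000 m = 8.81×10⁻⁴ Pa/m
Geostrophic balance (pressure-gradient force = Coriolis force):
V_g = (1/(fρ)) |∂P/∂n| = 8.81×10⁻⁴ / (7.51×10⁻⁵ × 0.683) = 17.2 m/s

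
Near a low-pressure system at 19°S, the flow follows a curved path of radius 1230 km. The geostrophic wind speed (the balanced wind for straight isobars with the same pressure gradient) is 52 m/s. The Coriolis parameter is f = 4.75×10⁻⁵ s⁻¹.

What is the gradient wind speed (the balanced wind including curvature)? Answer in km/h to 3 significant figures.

Around a low, centrifugal force acts outward with Coriolis, so pressure-gradient force balances both:
(1/ρ)|∂P/∂n| = fV + V²/R  →  V² + fR·V − fR·V_g = 0
With fR = 4.75×10⁻⁵ × 1230×10³ m = 58.4 m/s:
V = [−fR + √((fR)² + 4 fR V_g)]/2 = [−58.4 + √(58.4² + 4×58.4×52)]/2 = 33.2 m/s
Subgeostrophic (V < V_g = 52 m/s), as expected around a low.
Converting: 33.2 m/s × 3.6 = 119 km/h

119 km/h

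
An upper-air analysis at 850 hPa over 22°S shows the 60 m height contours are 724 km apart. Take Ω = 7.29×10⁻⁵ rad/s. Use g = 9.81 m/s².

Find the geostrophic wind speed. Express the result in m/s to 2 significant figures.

15 m/s

Coriolis parameter at 22°S:
f = 2Ω sin φ = 2 × 7.29×10⁻⁵ × sin 22° = 5.46×10⁻⁵ s⁻¹
Height gradient: |∂Z/∂n| = 60 m / 724000 m = 8.29×10⁻⁵
On a pressure surface, geostrophic balance gives V_g = (g/f)|∂Z/∂n|:
V_g = 9.81 × 8.29×10⁻⁵ / 5.46×10⁻⁵ = 14.9 m/s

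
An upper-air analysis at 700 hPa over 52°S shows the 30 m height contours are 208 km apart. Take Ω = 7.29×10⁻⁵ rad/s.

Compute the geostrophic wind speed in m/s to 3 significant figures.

12.3 m/s

Coriolis parameter at 52°S:
f = 2Ω sin φ = 2 × 7.29×10⁻⁵ × sin 52° = 1.15×10⁻⁴ s⁻¹
Height gradient: |∂Z/∂n| = 30 m / 208000 m = 1.44×10⁻⁴
On a pressure surface, geostrophic balance gives V_g = (g/f)|∂Z/∂n|:
V_g = 9.81 × 1.44×10⁻⁴ / 1.15×10⁻⁴ = 12.3 m/s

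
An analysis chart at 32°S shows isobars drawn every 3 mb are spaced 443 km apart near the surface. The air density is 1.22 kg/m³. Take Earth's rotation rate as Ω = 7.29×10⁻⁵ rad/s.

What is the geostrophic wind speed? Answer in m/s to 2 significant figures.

Coriolis parameter at 32°S:
f = 2Ω sin φ = 2 × 7.29×10⁻⁵ × sin 32° = 7.73×10⁻⁵ s⁻¹
Pressure gradient: |∂P/∂n| = 300 Pa / 443000 m = 6.77×10⁻⁴ Pa/m
Geostrophic balance (pressure-gradient force = Coriolis force):
V_g = (1/(fρ)) |∂P/∂n| = 6.77×10⁻⁴ / (7.73×10⁻⁵ × 1.22) = 7.18 m/s

7.2 m/s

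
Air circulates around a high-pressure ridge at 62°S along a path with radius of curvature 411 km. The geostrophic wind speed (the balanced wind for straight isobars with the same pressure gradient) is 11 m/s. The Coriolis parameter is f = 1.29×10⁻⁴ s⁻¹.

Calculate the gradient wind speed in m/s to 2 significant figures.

Around a high, pressure-gradient force acts outward with centrifugal, so Coriolis balances both:
fV = (1/ρ)|∂P/∂n| + V²/R  →  V² − fR·V + fR·V_g = 0
With fR = 1.29×10⁻⁴ × 411×10³ m = 53.0 m/s:
V = [fR − √((fR)² − 4 fR V_g)]/2 = [53.0 − √(53.0² − 4×53.0×11)]/2 = 15.6 m/s
Supergeostrophic (V > V_g = 11 m/s), as expected around a high.

16 m/s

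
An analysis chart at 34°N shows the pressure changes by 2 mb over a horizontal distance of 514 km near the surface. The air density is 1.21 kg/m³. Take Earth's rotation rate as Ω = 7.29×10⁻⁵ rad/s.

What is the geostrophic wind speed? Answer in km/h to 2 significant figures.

Coriolis parameter at 34°N:
f = 2Ω sin φ = 2 × 7.29×10⁻⁵ × sin 34° = 8.15×10⁻⁵ s⁻¹
Pressure gradient: |∂P/∂n| = 200 Pa / 514000 m = 3.89×10⁻⁴ Pa/m
Geostrophic balance (pressure-gradient force = Coriolis force):
V_g = (1/(fρ)) |∂P/∂n| = 3.89×10⁻⁴ / (8.15×10⁻⁵ × 1.21) = 3.94 m/s
Converting: 3.94 m/s × 3.6 = 14 km/h

14 km/h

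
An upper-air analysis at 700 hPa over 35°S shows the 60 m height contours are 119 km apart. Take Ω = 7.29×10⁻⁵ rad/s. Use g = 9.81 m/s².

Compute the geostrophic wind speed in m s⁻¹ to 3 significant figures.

59.1 m s⁻¹

Coriolis parameter at 35°S:
f = 2Ω sin φ = 2 × 7.29×10⁻⁵ × sin 35° = 8.36×10⁻⁵ s⁻¹
Height gradient: |∂Z/∂n| = 60 m / 119000 m = 5.04×10⁻⁴
On a pressure surface, geostrophic balance gives V_g = (g/f)|∂Z/∂n|:
V_g = 9.81 × 5.04×10⁻⁴ / 8.36×10⁻⁵ = 59.1 m/s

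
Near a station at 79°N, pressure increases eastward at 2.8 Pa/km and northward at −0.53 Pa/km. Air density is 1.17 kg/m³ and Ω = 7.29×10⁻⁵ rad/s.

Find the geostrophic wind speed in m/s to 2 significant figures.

Coriolis parameter at 79°N:
f = 2Ω sin φ = 2 × 7.29×10⁻⁵ × sin 79° = 1.43×10⁻⁴ s⁻¹
Component geostrophic relations (x east, y north):
u_g = −(1/(fρ)) ∂P/∂y,  v_g = (1/(fρ)) ∂P/∂x
u_g = −(−0.53×10⁻³)/(1.43×10⁻⁴ × 1.17) = 3.17 m/s;  v_g = (2.8×10⁻³)/(1.43×10⁻⁴ × 1.17) = 16.7 m/s
|V_g| = √(u_g² + v_g²) = 17.0 m/s

17 m/s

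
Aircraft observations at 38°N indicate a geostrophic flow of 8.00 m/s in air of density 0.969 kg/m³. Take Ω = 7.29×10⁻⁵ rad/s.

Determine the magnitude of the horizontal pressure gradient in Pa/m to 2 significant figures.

7.0×10⁻⁴ Pa/m

Coriolis parameter at 38°N:
f = 2Ω sin φ = 2 × 7.29×10⁻⁵ × sin 38° = 8.98×10⁻⁵ s⁻¹
Geostrophic balance rearranged: |∂P/∂n| = f ρ V_g
|∂P/∂n| = 8.98×10⁻⁵ × 0.969 × 8.00 = 6.96×10⁻⁴ Pa/m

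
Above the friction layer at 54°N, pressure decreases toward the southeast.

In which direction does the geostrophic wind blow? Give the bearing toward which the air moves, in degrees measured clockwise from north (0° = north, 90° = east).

225°

The pressure-gradient force points toward the southeast (bearing 135°).
Geostrophic balance: in the Northern Hemisphere the Coriolis force deflects motion to the right, so the geostrophic wind blows 90° to the right of the pressure-gradient force (low pressure on the left).
Rotating 135° by 90° clockwise gives 225° — the wind blows toward the southwest.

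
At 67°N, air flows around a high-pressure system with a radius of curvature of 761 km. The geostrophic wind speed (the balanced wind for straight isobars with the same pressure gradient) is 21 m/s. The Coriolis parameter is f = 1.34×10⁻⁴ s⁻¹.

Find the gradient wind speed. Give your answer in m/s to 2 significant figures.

Around a high, pressure-gradient force acts outward with centrifugal, so Coriolis balances both:
fV = (1/ρ)|∂P/∂n| + V²/R  →  V² − fR·V + fR·V_g = 0
With fR = 1.34×10⁻⁴ × 761×10³ m = 102 m/s:
V = [fR − √((fR)² − 4 fR V_g)]/2 = [102 − √(102² − 4×102×21)]/2 = 29.6 m/s
Supergeostrophic (V > V_g = 21 m/s), as expected around a high.

30 m/s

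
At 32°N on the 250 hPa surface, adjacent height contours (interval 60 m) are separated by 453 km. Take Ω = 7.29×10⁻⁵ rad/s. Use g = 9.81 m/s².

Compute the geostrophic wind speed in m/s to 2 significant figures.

17 m/s

Coriolis parameter at 32°N:
f = 2Ω sin φ = 2 × 7.29×10⁻⁵ × sin 32° = 7.73×10⁻⁵ s⁻¹
Height gradient: |∂Z/∂n| = 60 m / 453000 m = 1.32×10⁻⁴
On a pressure surface, geostrophic balance gives V_g = (g/f)|∂Z/∂n|:
V_g = 9.81 × 1.32×10⁻⁴ / 7.73×10⁻⁵ = 16.8 m/s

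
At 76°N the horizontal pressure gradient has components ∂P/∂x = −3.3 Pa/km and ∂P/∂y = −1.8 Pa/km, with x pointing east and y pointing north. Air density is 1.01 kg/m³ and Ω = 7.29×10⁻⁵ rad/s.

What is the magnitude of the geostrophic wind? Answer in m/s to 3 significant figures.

Coriolis parameter at 76°N:
f = 2Ω sin φ = 2 × 7.29×10⁻⁵ × sin 76° = 1.41×10⁻⁴ s⁻¹
Component geostrophic relations (x east, y north):
u_g = −(1/(fρ)) ∂P/∂y,  v_g = (1/(fρ)) ∂P/∂x
u_g = −(−1.8×10⁻³)/(1.41×10⁻⁴ × 1.01) = 12.6 m/s;  v_g = (−3.3×10⁻³)/(1.41×10⁻⁴ × 1.01) = −23.1 m/s
|V_g| = √(u_g² + v_g²) = 26.3 m/s

26.3 m/s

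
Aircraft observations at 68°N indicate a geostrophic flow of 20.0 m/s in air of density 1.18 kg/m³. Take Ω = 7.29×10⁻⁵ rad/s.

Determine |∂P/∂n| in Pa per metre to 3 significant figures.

3.19×10⁻³ Pa/m

Coriolis parameter at 68°N:
f = 2Ω sin φ = 2 × 7.29×10⁻⁵ × sin 68° = 1.35×10⁻⁴ s⁻¹
Geostrophic balance rearranged: |∂P/∂n| = f ρ V_g
|∂P/∂n| = 1.35×10⁻⁴ × 1.18 × 20.0 = 3.19×10⁻³ Pa/m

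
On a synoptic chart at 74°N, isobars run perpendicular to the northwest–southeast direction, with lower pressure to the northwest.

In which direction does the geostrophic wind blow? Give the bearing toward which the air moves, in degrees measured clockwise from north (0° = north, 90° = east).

045°

The pressure-gradient force points toward the northwest (bearing 315°).
Geostrophic balance: in the Northern Hemisphere the Coriolis force deflects motion to the right, so the geostrophic wind blows 90° to the right of the pressure-gradient force (low pressure on the left).
Rotating 315° by 90° clockwise gives 045° — the wind blows toward the northeast.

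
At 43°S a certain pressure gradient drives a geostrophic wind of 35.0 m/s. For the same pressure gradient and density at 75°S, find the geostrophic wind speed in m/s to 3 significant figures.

With the same pressure gradient and density, V_g ∝ 1/f ∝ 1/sin φ.
V₂ = V₁ · sin φ₁ / sin φ₂ = 35.0 × sin 43° / sin 75°
V₂ = 35.0 × 0.6820/0.9659 = 24.7 m/s

24.7 m/s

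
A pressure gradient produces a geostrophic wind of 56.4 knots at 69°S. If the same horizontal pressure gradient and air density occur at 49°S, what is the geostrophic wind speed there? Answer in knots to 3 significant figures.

69.8 knots

With the same pressure gradient and density, V_g ∝ 1/f ∝ 1/sin φ.
V₂ = V₁ · sin φ₁ / sin φ₂ = 56.4 × sin 69° / sin 49°
V₂ = 56.4 × 0.9336/0.7547 = 69.8 knots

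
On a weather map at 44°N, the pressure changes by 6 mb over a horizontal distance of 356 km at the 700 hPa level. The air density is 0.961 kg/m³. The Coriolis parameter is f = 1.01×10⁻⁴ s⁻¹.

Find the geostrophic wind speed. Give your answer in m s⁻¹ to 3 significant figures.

17.4 m s⁻¹

Pressure gradient: |∂P/∂n| = 600 Pa / 356000 m = 1.69×10⁻³ Pa/m
Geostrophic balance (pressure-gradient force = Coriolis force):
V_g = (1/(fρ)) |∂P/∂n| = 1.69×10⁻³ / (1.01×10⁻⁴ × 0.961) = 17.4 m/s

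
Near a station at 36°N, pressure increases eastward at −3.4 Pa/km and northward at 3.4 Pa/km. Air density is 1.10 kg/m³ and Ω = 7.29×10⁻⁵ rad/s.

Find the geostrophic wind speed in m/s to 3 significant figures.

Coriolis parameter at 36°N:
f = 2Ω sin φ = 2 × 7.29×10⁻⁵ × sin 36° = 8.57×10⁻⁵ s⁻¹
Component geostrophic relations (x east, y north):
u_g = −(1/(fρ)) ∂P/∂y,  v_g = (1/(fρ)) ∂P/∂x
u_g = −(3.4×10⁻³)/(8.57×10⁻⁵ × 1.10) = −36.1 m/s;  v_g = (−3.4×10⁻³)/(8.57×10⁻⁵ × 1.10) = −36.1 m/s
|V_g| = √(u_g² + v_g²) = 51.0 m/s

51.0 m/s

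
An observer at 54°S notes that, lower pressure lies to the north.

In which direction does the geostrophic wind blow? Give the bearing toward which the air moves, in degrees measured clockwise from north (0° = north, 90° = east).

270°

The pressure-gradient force points toward the north (bearing 000°).
Geostrophic balance: in the Southern Hemisphere the Coriolis force deflects motion to the left, so the geostrophic wind blows 90° to the left of the pressure-gradient force (low pressure on the right).
Rotating 000° by 90° counterclockwise gives 270° — the wind blows toward the west.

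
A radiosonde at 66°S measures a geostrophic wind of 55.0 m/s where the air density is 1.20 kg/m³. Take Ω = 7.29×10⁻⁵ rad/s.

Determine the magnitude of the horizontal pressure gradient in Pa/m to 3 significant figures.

8.79×10⁻³ Pa/m

Coriolis parameter at 66°S:
f = 2Ω sin φ = 2 × 7.29×10⁻⁵ × sin 66° = 1.33×10⁻⁴ s⁻¹
Geostrophic balance rearranged: |∂P/∂n| = f ρ V_g
|∂P/∂n| = 1.33×10⁻⁴ × 1.20 × 55.0 = 8.79×10⁻³ Pa/m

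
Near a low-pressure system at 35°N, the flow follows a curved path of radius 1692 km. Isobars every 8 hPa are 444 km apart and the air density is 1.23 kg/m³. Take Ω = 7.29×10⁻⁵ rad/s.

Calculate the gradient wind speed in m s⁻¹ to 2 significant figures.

Coriolis parameter at 35°N:
f = 2Ω sin φ = 2 × 7.29×10⁻⁵ × sin 35° = 8.36×10⁻⁵ s⁻¹
Pressure gradient: |∂P/∂n| = 800 Pa / 444000 m = 1.80×10⁻³ Pa/m
Geostrophic speed: V_g = |∂P/∂n|/(fρ) = 1.80×10⁻³/(8.36×10⁻⁵ × 1.23) = 17.5 m/s
Around a low, centrifugal force acts outward with Coriolis, so pressure-gradient force balances both:
(1/ρ)|∂P/∂n| = fV + V²/R  →  V² + fR·V − fR·V_g = 0
With fR = 8.36×10⁻⁵ × 1692×10³ m = 141 m/s:
V = [−fR + √((fR)² + 4 fR V_g)]/2 = [−141 + √(141² + 4×141×17.5)]/2 = 15.8 m/s
Subgeostrophic (V < V_g = 17.5 m/s), as expected around a low.

16 m s⁻¹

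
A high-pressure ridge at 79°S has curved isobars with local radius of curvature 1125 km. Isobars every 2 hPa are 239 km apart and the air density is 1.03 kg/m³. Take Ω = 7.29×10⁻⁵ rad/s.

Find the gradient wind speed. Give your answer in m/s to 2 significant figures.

Coriolis parameter at 79°S:
f = 2Ω sin φ = 2 × 7.29×10⁻⁵ × sin 79° = 1.43×10⁻⁴ s⁻¹
Pressure gradient: |∂P/∂n| = 200 Pa / 239000 m = 8.37×10⁻⁴ Pa/m
Geostrophic speed: V_g = |∂P/∂n|/(fρ) = 8.37×10⁻⁴/(1.43×10⁻⁴ × 1.03) = 5.68 m/s
Around a high, pressure-gradient force acts outward with centrifugal, so Coriolis balances both:
fV = (1/ρ)|∂P/∂n| + V²/R  →  V² − fR·V + fR·V_g = 0
With fR = 1.43×10⁻⁴ × 1125×10³ m = 161 m/s:
V = [fR − √((fR)² − 4 fR V_g)]/2 = [161 − √(161² − 4×161×5.68)]/2 = 5.89 m/s
Supergeostrophic (V > V_g = 5.68 m/s), as expected around a high.

5.9 m/s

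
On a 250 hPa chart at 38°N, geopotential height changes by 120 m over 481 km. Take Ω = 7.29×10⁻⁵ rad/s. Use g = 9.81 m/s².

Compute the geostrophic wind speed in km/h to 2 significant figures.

Coriolis parameter at 38°N:
f = 2Ω sin φ = 2 × 7.29×10⁻⁵ × sin 38° = 8.98×10⁻⁵ s⁻¹
Height gradient: |∂Z/∂n| = 120 m / 481000 m = 2.49×10⁻⁴
On a pressure surface, geostrophic balance gives V_g = (g/f)|∂Z/∂n|:
V_g = 9.81 × 2.49×10⁻⁴ / 8.98×10⁻⁵ = 27.3 m/s
Converting: 27.3 m/s × 3.6 = 98 km/h

98 km/h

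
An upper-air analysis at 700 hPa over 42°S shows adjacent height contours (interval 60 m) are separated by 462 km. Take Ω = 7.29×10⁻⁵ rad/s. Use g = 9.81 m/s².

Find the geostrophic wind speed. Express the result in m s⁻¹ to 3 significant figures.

13.1 m s⁻¹

Coriolis parameter at 42°S:
f = 2Ω sin φ = 2 × 7.29×10⁻⁵ × sin 42° = 9.76×10⁻⁵ s⁻¹
Height gradient: |∂Z/∂n| = 60 m / 462000 m = 1.30×10⁻⁴
On a pressure surface, geostrophic balance gives V_g = (g/f)|∂Z/∂n|:
V_g = 9.81 × 1.30×10⁻⁴ / 9.76×10⁻⁵ = 13.1 m/s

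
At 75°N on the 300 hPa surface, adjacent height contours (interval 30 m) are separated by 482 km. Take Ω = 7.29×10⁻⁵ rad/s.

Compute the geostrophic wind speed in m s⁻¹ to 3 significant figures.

4.34 m s⁻¹

Coriolis parameter at 75°N:
f = 2Ω sin φ = 2 × 7.29×10⁻⁵ × sin 75° = 1.41×10⁻⁴ s⁻¹
Height gradient: |∂Z/∂n| = 30 m / 482000 m = 6.22×10⁻⁵
On a pressure surface, geostrophic balance gives V_g = (g/f)|∂Z/∂n|:
V_g = 9.81 × 6.22×10⁻⁵ / 1.41×10⁻⁴ = 4.34 m/s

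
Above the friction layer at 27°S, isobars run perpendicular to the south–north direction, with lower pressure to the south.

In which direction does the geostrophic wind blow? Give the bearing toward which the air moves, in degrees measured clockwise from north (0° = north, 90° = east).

090°

The pressure-gradient force points toward the south (bearing 180°).
Geostrophic balance: in the Southern Hemisphere the Coriolis force deflects motion to the left, so the geostrophic wind blows 90° to the left of the pressure-gradient force (low pressure on the right).
Rotating 180° by 90° counterclockwise gives 090° — the wind blows toward the east.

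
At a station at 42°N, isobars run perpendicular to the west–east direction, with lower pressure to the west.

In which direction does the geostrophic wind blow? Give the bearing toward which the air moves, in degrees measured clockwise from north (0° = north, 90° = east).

000°

The pressure-gradient force points toward the west (bearing 270°).
Geostrophic balance: in the Northern Hemisphere the Coriolis force deflects motion to the right, so the geostrophic wind blows 90° to the right of the pressure-gradient force (low pressure on the left).
Rotating 270° by 90° clockwise gives 000° — the wind blows toward the north.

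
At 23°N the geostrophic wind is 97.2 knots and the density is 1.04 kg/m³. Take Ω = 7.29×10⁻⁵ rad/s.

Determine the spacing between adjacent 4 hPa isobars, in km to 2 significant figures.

Coriolis parameter at 23°N:
f = 2Ω sin φ = 2 × 7.29×10⁻⁵ × sin 23° = 5.70×10⁻⁵ s⁻¹
Wind speed in SI: 97.2 knots = 50.0 m/s
Geostrophic balance rearranged: |∂P/∂n| = f ρ V_g
|∂P/∂n| = 5.70×10⁻⁵ × 1.04 × 50.0 = 2.96×10⁻³ Pa/m
Isobar spacing: Δn = ΔP/|∂P/∂n| = 400 Pa / 2.96×10⁻³ Pa/m = 135016 m ≈ 140 km

140 km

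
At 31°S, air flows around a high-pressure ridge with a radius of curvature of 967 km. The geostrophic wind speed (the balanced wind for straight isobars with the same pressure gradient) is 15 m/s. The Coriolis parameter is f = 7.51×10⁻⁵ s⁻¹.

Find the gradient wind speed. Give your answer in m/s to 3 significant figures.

Around a high, pressure-gradient force acts outward with centrifugal, so Coriolis balances both:
fV = (1/ρ)|∂P/∂n| + V²/R  →  V² − fR·V + fR·V_g = 0
With fR = 7.51×10⁻⁵ × 967×10³ m = 72.6 m/s:
V = [fR − √((fR)² − 4 fR V_g)]/2 = [72.6 − √(72.6² − 4×72.6×15)]/2 = 21.2 m/s
Supergeostrophic (V > V_g = 15 m/s), as expected around a high.

21.2 m/s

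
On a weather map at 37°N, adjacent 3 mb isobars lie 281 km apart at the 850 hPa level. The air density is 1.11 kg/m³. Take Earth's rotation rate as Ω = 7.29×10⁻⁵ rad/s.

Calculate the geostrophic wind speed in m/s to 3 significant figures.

11.0 m/s

Coriolis parameter at 37°N:
f = 2Ω sin φ = 2 × 7.29×10⁻⁵ × sin 37° = 8.77×10⁻⁵ s⁻¹
Pressure gradient: |∂P/∂n| = 300 Pa / 281000 m = 1.07×10⁻³ Pa/m
Geostrophic balance (pressure-gradient force = Coriolis force):
V_g = (1/(fρ)) |∂P/∂n| = 1.07×10⁻³ / (8.77×10⁻⁵ × 1.11) = 11.0 m/s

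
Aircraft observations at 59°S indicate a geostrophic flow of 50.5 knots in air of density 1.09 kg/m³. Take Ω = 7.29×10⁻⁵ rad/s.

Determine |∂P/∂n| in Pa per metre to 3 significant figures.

3.54×10⁻³ Pa/m

Coriolis parameter at 59°S:
f = 2Ω sin φ = 2 × 7.29×10⁻⁵ × sin 59° = 1.25×10⁻⁴ s⁻¹
Wind speed in SI: 50.5 knots = 26.0 m/s
Geostrophic balance rearranged: |∂P/∂n| = f ρ V_g
|∂P/∂n| = 1.25×10⁻⁴ × 1.09 × 26.0 = 3.54×10⁻³ Pa/m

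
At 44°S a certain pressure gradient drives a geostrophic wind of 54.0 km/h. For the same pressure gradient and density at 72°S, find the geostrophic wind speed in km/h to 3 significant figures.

39.4 km/h

With the same pressure gradient and density, V_g ∝ 1/f ∝ 1/sin φ.
V₂ = V₁ · sin φ₁ / sin φ₂ = 54.0 × sin 44° / sin 72°
V₂ = 54.0 × 0.6947/0.9511 = 39.4 km/h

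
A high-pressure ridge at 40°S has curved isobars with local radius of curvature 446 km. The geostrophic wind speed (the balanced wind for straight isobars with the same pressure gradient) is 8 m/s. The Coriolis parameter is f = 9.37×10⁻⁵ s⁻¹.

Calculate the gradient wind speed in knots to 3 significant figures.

21.0 knots

Around a high, pressure-gradient force acts outward with centrifugal, so Coriolis balances both:
fV = (1/ρ)|∂P/∂n| + V²/R  →  V² − fR·V + fR·V_g = 0
With fR = 9.37×10⁻⁵ × 446×10³ m = 41.8 m/s:
V = [fR − √((fR)² − 4 fR V_g)]/2 = [41.8 − √(41.8² − 4×41.8×8)]/2 = 10.8 m/s
Supergeostrophic (V > V_g = 8 m/s), as expected around a high.
Converting: 10.8 m/s × 1.944 = 21.0 knots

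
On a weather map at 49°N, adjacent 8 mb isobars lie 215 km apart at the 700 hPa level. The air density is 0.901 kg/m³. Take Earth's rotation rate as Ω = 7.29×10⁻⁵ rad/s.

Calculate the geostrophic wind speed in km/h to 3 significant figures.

135 km/h

Coriolis parameter at 49°N:
f = 2Ω sin φ = 2 × 7.29×10⁻⁵ × sin 49° = 1.10×10⁻⁴ s⁻¹
Pressure gradient: |∂P/∂n| = 800 Pa / 215000 m = 3.72×10⁻³ Pa/m
Geostrophic balance (pressure-gradient force = Coriolis force):
V_g = (1/(fρ)) |∂P/∂n| = 3.72×10⁻³ / (1.10×10⁻⁴ × 0.901) = 37.5 m/s
Converting: 37.5 m/s × 3.6 = 135 km/h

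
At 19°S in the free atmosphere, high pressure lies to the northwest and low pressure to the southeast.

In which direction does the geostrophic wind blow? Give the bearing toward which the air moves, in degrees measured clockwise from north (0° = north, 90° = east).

045°

The pressure-gradient force points toward the southeast (bearing 135°).
Geostrophic balance: in the Southern Hemisphere the Coriolis force deflects motion to the left, so the geostrophic wind blows 90° to the left of the pressure-gradient force (low pressure on the right).
Rotating 135° by 90° counterclockwise gives 045° — the wind blows toward the northeast.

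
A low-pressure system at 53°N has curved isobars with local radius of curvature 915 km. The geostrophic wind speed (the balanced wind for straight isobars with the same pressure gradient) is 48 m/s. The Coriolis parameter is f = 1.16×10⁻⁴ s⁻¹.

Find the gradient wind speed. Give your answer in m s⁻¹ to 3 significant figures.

35.9 m s⁻¹

Around a low, centrifugal force acts outward with Coriolis, so pressure-gradient force balances both:
(1/ρ)|∂P/∂n| = fV + V²/R  →  V² + fR·V − fR·V_g = 0
With fR = 1.16×10⁻⁴ × 915×10³ m = 106 m/s:
V = [−fR + √((fR)² + 4 fR V_g)]/2 = [−106 + √(106² + 4×106×48)]/2 = 35.9 m/s
Subgeostrophic (V < V_g = 48 m/s), as expected around a low.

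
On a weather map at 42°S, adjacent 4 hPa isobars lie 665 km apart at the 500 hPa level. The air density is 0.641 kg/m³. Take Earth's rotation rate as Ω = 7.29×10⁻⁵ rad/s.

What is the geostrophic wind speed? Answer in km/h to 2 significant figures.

Coriolis parameter at 42°S:
f = 2Ω sin φ = 2 × 7.29×10⁻⁵ × sin 42° = 9.76×10⁻⁵ s⁻¹
Pressure gradient: |∂P/∂n| = 400 Pa / 665000 m = 6.02×10⁻⁴ Pa/m
Geostrophic balance (pressure-gradient force = Coriolis force):
V_g = (1/(fρ)) |∂P/∂n| = 6.02×10⁻⁴ / (9.76×10⁻⁵ × 0.641) = 9.62 m/s
Converting: 9.62 m/s × 3.6 = 35 km/h

35 km/h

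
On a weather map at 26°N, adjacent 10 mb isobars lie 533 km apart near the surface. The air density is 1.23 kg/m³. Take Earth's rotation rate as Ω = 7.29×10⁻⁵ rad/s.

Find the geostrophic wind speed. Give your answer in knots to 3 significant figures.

46.4 knots

Coriolis parameter at 26°N:
f = 2Ω sin φ = 2 × 7.29×10⁻⁵ × sin 26° = 6.39×10⁻⁵ s⁻¹
Pressure gradient: |∂P/∂n| = 1000 Pa / 533000 m = 1.88×10⁻³ Pa/m
Geostrophic balance (pressure-gradient force = Coriolis force):
V_g = (1/(fρ)) |∂P/∂n| = 1.88×10⁻³ / (6.39×10⁻⁵ × 1.23) = 23.9 m/s
Converting: 23.9 m/s × 1.944 = 46.4 knots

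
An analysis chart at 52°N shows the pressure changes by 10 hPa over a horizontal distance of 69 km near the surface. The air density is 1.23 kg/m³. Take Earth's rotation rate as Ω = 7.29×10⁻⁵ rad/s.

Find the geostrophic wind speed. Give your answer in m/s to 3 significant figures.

103 m/s

Coriolis parameter at 52°N:
f = 2Ω sin φ = 2 × 7.29×10⁻⁵ × sin 52° = 1.15×10⁻⁴ s⁻¹
Pressure gradient: |∂P/∂n| = 1000 Pa / 69000 m = 1.45×10⁻² Pa/m
Geostrophic balance (pressure-gradient force = Coriolis force):
V_g = (1/(fρ)) |∂P/∂n| = 1.45×10⁻² / (1.15×10⁻⁴ × 1.23) = 103 m/s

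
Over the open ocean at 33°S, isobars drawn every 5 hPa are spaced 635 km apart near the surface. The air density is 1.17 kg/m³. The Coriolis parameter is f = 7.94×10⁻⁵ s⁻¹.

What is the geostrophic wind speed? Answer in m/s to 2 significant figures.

8.5 m/s

Pressure gradient: |∂P/∂n| = 500 Pa / 635000 m = 7.87×10⁻⁴ Pa/m
Geostrophic balance (pressure-gradient force = Coriolis force):
V_g = (1/(fρ)) |∂P/∂n| = 7.87×10⁻⁴ / (7.94×10⁻⁵ × 1.17) = 8.48 m/s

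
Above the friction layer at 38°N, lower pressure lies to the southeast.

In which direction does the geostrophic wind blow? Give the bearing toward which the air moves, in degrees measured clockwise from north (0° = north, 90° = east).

225°

The pressure-gradient force points toward the southeast (bearing 135°).
Geostrophic balance: in the Northern Hemisphere the Coriolis force deflects motion to the right, so the geostrophic wind blows 90° to the right of the pressure-gradient force (low pressure on the left).
Rotating 135° by 90° clockwise gives 225° — the wind blows toward the southwest.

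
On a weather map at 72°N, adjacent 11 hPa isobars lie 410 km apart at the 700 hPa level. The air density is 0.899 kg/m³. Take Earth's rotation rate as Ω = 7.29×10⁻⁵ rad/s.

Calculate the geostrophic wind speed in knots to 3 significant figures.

41.8 knots

Coriolis parameter at 72°N:
f = 2Ω sin φ = 2 × 7.29×10⁻⁵ × sin 72° = 1.39×10⁻⁴ s⁻¹
Pressure gradient: |∂P/∂n| = 1100 Pa / 410000 m = 2.68×10⁻³ Pa/m
Geostrophic balance (pressure-gradient force = Coriolis force):
V_g = (1/(fρ)) |∂P/∂n| = 2.68×10⁻³ / (1.39×10⁻⁴ × 0.899) = 21.5 m/s
Converting: 21.5 m/s × 1.944 = 41.8 knots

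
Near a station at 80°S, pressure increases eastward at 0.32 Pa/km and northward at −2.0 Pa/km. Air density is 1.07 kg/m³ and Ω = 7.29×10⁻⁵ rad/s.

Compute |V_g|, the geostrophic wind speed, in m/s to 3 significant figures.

13.2 m/s

Coriolis parameter at 80°S:
f = 2Ω sin φ = 2 × 7.29×10⁻⁵ × sin 80° = 1.44×10⁻⁴ s⁻¹
In the Southern Hemisphere f is negative: f = −1.44×10⁻⁴ s⁻¹.
Component geostrophic relations (x east, y north):
u_g = −(1/(fρ)) ∂P/∂y,  v_g = (1/(fρ)) ∂P/∂x
u_g = −(−2.0×10⁻³)/(−1.44×10⁻⁴ × 1.07) = −13.0 m/s;  v_g = (0.32×10⁻³)/(−1.44×10⁻⁴ × 1.07) = −2.08 m/s
|V_g| = √(u_g² + v_g²) = 13.2 m/s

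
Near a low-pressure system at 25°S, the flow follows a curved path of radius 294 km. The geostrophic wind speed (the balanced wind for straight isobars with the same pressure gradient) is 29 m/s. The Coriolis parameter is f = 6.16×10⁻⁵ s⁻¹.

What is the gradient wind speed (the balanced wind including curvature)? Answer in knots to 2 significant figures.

30 knots

Around a low, centrifugal force acts outward with Coriolis, so pressure-gradient force balances both:
(1/ρ)|∂P/∂n| = fV + V²/R  →  V² + fR·V − fR·V_g = 0
With fR = 6.16×10⁻⁵ × 294×10³ m = 18.1 m/s:
V = [−fR + √((fR)² + 4 fR V_g)]/2 = [−18.1 + √(18.1² + 4×18.1×29)]/2 = 15.6 m/s
Subgeostrophic (V < V_g = 29 m/s), as expected around a low.
Converting: 15.6 m/s × 1.944 = 30 knots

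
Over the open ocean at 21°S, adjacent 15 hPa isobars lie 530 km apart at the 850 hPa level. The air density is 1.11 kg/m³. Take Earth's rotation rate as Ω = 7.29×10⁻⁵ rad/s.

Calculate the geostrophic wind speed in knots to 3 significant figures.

Coriolis parameter at 21°S:
f = 2Ω sin φ = 2 × 7.29×10⁻⁵ × sin 21° = 5.23×10⁻⁵ s⁻¹
Pressure gradient: |∂P/∂n| = 1500 Pa / 530000 m = 2.83×10⁻³ Pa/m
Geostrophic balance (pressure-gradient force = Coriolis force):
V_g = (1/(fρ)) |∂P/∂n| = 2.83×10⁻³ / (5.23×10⁻⁵ × 1.11) = 48.8 m/s
Converting: 48.8 m/s × 1.944 = 94.9 knots

94.9 knots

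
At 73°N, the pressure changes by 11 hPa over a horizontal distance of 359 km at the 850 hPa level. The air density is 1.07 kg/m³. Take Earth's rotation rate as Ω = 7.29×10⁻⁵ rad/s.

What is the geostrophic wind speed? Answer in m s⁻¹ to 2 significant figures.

Coriolis parameter at 73°N:
f = 2Ω sin φ = 2 × 7.29×10⁻⁵ × sin 73° = 1.39×10⁻⁴ s⁻¹
Pressure gradient: |∂P/∂n| = 1100 Pa / 359000 m = 3.06×10⁻³ Pa/m
Geostrophic balance (pressure-gradient force = Coriolis force):
V_g = (1/(fρ)) |∂P/∂n| = 3.06×10⁻³ / (1.39×10⁻⁴ × 1.07) = 20.5 m/s

21 m s⁻¹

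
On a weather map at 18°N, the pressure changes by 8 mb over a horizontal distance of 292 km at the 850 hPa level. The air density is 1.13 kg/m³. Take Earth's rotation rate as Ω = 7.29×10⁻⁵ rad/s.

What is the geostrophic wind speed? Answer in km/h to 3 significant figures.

194 km/h

Coriolis parameter at 18°N:
f = 2Ω sin φ = 2 × 7.29×10⁻⁵ × sin 18° = 4.51×10⁻⁵ s⁻¹
Pressure gradient: |∂P/∂n| = 800 Pa / 292000 m = 2.74×10⁻³ Pa/m
Geostrophic balance (pressure-gradient force = Coriolis force):
V_g = (1/(fρ)) |∂P/∂n| = 2.74×10⁻³ / (4.51×10⁻⁵ × 1.13) = 53.8 m/s
Converting: 53.8 m/s × 3.6 = 194 km/h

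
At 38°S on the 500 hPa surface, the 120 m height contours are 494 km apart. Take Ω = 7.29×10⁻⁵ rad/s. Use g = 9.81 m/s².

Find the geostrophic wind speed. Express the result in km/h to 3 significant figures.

95.6 km/h

Coriolis parameter at 38°S:
f = 2Ω sin φ = 2 × 7.29×10⁻⁵ × sin 38° = 8.98×10⁻⁵ s⁻¹
Height gradient: |∂Z/∂n| = 120 m / 494000 m = 2.43×10⁻⁴
On a pressure surface, geostrophic balance gives V_g = (g/f)|∂Z/∂n|:
V_g = 9.81 × 2.43×10⁻⁴ / 8.98×10⁻⁵ = 26.5 m/s
Converting: 26.5 m/s × 3.6 = 95.6 km/h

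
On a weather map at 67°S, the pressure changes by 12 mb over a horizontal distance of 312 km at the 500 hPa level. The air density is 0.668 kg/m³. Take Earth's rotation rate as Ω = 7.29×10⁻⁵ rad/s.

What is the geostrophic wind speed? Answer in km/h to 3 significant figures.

154 km/h

Coriolis parameter at 67°S:
f = 2Ω sin φ = 2 × 7.29×10⁻⁵ × sin 67° = 1.34×10⁻⁴ s⁻¹
Pressure gradient: |∂P/∂n| = 1200 Pa / 312000 m = 3.85×10⁻³ Pa/m
Geostrophic balance (pressure-gradient force = Coriolis force):
V_g = (1/(fρ)) |∂P/∂n| = 3.85×10⁻³ / (1.34×10⁻⁴ × 0.668) = 42.9 m/s
Converting: 42.9 m/s × 3.6 = 154 km/h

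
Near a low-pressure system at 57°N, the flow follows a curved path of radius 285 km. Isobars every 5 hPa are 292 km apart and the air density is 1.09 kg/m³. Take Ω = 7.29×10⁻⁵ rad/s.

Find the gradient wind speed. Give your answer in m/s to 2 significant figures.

10.0 m/s

Coriolis parameter at 57°N:
f = 2Ω sin φ = 2 × 7.29×10⁻⁵ × sin 57° = 1.22×10⁻⁴ s⁻¹
Pressure gradient: |∂P/∂n| = 500 Pa / 292000 m = 1.71×10⁻³ Pa/m
Geostrophic speed: V_g = |∂P/∂n|/(fρ) = 1.71×10⁻³/(1.22×10⁻⁴ × 1.09) = 12.8 m/s
Around a low, centrifugal force acts outward with Coriolis, so pressure-gradient force balances both:
(1/ρ)|∂P/∂n| = fV + V²/R  →  V² + fR·V − fR·V_g = 0
With fR = 1.22×10⁻⁴ × 285×10³ m = 34.8 m/s:
V = [−fR + √((fR)² + 4 fR V_g)]/2 = [−34.8 + √(34.8² + 4×34.8×12.8)]/2 = 9.99 m/s
Subgeostrophic (V < V_g = 12.8 m/s), as expected around a low.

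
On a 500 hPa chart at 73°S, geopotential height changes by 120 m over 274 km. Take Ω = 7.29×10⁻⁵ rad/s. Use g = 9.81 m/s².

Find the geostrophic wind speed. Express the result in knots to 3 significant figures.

59.9 knots

Coriolis parameter at 73°S:
f = 2Ω sin φ = 2 × 7.29×10⁻⁵ × sin 73° = 1.39×10⁻⁴ s⁻¹
Height gradient: |∂Z/∂n| = 120 m / 274000 m = 4.38×10⁻⁴
On a pressure surface, geostrophic balance gives V_g = (g/f)|∂Z/∂n|:
V_g = 9.81 × 4.38×10⁻⁴ / 1.39×10⁻⁴ = 30.8 m/s
Converting: 30.8 m/s × 1.944 = 59.9 knots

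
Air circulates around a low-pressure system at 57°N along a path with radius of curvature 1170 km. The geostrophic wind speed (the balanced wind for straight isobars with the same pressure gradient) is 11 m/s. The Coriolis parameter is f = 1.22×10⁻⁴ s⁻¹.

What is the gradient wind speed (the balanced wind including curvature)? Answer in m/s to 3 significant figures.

10.3 m/s

Around a low, centrifugal force acts outward with Coriolis, so pressure-gradient force balances both:
(1/ρ)|∂P/∂n| = fV + V²/R  →  V² + fR·V − fR·V_g = 0
With fR = 1.22×10⁻⁴ × 1170×10³ m = 143 m/s:
V = [−fR + √((fR)² + 4 fR V_g)]/2 = [−143 + √(143² + 4×143×11)]/2 = 10.3 m/s
Subgeostrophic (V < V_g = 11 m/s), as expected around a low.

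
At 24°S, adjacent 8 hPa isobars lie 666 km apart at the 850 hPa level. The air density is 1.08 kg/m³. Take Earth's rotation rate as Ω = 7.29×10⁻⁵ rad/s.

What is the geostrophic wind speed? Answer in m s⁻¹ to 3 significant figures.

Coriolis parameter at 24°S:
f = 2Ω sin φ = 2 × 7.29×10⁻⁵ × sin 24° = 5.93×10⁻⁵ s⁻¹
Pressure gradient: |∂P/∂n| = 800 Pa / 666000 m = 1.20×10⁻³ Pa/m
Geostrophic balance (pressure-gradient force = Coriolis force):
V_g = (1/(fρ)) |∂P/∂n| = 1.20×10⁻³ / (5.93×10⁻⁵ × 1.08) = 18.8 m/s

18.8 m s⁻¹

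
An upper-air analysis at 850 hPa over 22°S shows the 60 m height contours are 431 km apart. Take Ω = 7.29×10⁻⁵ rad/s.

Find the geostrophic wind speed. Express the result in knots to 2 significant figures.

49 knots

Coriolis parameter at 22°S:
f = 2Ω sin φ = 2 × 7.29×10⁻⁵ × sin 22° = 5.46×10⁻⁵ s⁻¹
Height gradient: |∂Z/∂n| = 60 m / 431000 m = 1.39×10⁻⁴
On a pressure surface, geostrophic balance gives V_g = (g/f)|∂Z/∂n|:
V_g = 9.81 × 1.39×10⁻⁴ / 5.46×10⁻⁵ = 25.0 m/s
Converting: 25.0 m/s × 1.944 = 49 knots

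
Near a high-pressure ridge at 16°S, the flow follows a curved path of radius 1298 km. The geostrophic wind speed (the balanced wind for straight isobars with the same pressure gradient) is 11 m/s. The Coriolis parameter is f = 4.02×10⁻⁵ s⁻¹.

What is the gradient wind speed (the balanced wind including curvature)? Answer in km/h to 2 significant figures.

57 km/h

Around a high, pressure-gradient force acts outward with centrifugal, so Coriolis balances both:
fV = (1/ρ)|∂P/∂n| + V²/R  →  V² − fR·V + fR·V_g = 0
With fR = 4.02×10⁻⁵ × 1298×10³ m = 52.2 m/s:
V = [fR − √((fR)² − 4 fR V_g)]/2 = [52.2 − √(52.2² − 4×52.2×11)]/2 = 15.8 m/s
Supergeostrophic (V > V_g = 11 m/s), as expected around a high.
Converting: 15.8 m/s × 3.6 = 57 km/h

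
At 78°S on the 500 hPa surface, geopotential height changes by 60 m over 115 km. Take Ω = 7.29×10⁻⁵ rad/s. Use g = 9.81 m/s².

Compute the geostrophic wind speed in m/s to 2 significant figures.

36 m/s

Coriolis parameter at 78°S:
f = 2Ω sin φ = 2 × 7.29×10⁻⁵ × sin 78° = 1.43×10⁻⁴ s⁻¹
Height gradient: |∂Z/∂n| = 60 m / 115000 m = 5.22×10⁻⁴
On a pressure surface, geostrophic balance gives V_g = (g/f)|∂Z/∂n|:
V_g = 9.81 × 5.22×10⁻⁴ / 1.43×10⁻⁴ = 35.9 m/s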